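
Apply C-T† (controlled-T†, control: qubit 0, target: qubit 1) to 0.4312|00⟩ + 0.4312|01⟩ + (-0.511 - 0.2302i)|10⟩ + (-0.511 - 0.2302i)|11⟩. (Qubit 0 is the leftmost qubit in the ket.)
0.4312|00⟩ + 0.4312|01⟩ + (-0.511 - 0.2302i)|10⟩ + (-0.5241 + 0.1986i)|11⟩

C-T† leaves the control-|0⟩ kets |00⟩, |01⟩ unchanged and applies T† to qubit 1 on the control-|1⟩ pair (|10⟩, |11⟩).
T† = [[1, 0], [0, (1/√2 - (1/√2)i)]].
With a = amp(|10⟩) = (-0.511 - 0.2302i) and b = amp(|11⟩) = (-0.511 - 0.2302i):
new amp(|10⟩) = (1)·a = (-0.511 - 0.2302i)
new amp(|11⟩) = (1/√2 - (1/√2)i)·b = (-0.5241 + 0.1986i)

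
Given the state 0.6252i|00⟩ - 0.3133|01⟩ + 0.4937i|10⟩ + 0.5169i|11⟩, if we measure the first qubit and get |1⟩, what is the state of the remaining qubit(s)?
0.6907i|0⟩ + 0.7231i|1⟩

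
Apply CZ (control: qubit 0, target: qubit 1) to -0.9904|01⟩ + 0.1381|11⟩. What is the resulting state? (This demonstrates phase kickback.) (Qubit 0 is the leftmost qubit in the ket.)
-0.9904|01⟩ - 0.1381|11⟩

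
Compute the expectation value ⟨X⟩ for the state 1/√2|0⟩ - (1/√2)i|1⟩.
0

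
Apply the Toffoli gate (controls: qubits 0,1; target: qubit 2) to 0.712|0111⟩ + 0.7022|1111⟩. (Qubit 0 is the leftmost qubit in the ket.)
0.712|0111⟩ + 0.7022|1101⟩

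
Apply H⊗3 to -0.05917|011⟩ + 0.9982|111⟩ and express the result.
0.332|000⟩ - 0.332|001⟩ - 0.332|010⟩ + 0.332|011⟩ - 0.3738|100⟩ + 0.3738|101⟩ + 0.3738|110⟩ - 0.3738|111⟩

H⊗3 gives amp(|y⟩) = (1/2√2) Σ_x (−1)^(x·y) amp(|x⟩), where x·y is the number of positions in which both x and y have a 1.
|000⟩: (-0.05917 + 0.9982)/(2√2) = 0.332
|001⟩: (0.05917 - 0.9982)/(2√2) = -0.332
|010⟩: (0.05917 - 0.9982)/(2√2) = -0.332
|011⟩: (-0.05917 + 0.9982)/(2√2) = 0.332
|100⟩: (-0.05917 - 0.9982)/(2√2) = -0.3738
|101⟩: (0.05917 + 0.9982)/(2√2) = 0.3738
|110⟩: (0.05917 + 0.9982)/(2√2) = 0.3738
|111⟩: (-0.05917 - 0.9982)/(2√2) = -0.3738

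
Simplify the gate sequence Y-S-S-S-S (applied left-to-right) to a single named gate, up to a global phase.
Y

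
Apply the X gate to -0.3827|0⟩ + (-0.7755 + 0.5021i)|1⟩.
(-0.7755 + 0.5021i)|0⟩ - 0.3827|1⟩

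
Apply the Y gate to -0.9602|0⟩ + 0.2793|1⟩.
-0.2793i|0⟩ - 0.9602i|1⟩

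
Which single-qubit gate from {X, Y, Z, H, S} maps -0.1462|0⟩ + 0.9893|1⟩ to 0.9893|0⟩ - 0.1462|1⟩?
X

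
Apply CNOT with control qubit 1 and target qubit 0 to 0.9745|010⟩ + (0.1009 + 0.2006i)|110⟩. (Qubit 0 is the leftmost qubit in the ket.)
(0.1009 + 0.2006i)|010⟩ + 0.9745|110⟩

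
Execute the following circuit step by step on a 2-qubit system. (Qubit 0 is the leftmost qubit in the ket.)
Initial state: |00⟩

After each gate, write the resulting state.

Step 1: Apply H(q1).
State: 1/√2|00⟩ + 1/√2|01⟩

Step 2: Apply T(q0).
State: 1/√2|00⟩ + 1/√2|01⟩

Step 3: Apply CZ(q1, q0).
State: 1/√2|00⟩ + 1/√2|01⟩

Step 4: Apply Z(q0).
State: 1/√2|00⟩ + 1/√2|01⟩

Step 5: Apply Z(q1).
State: 1/√2|00⟩ - 1/√2|01⟩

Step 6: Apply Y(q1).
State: (1/√2)i|00⟩ + (1/√2)i|01⟩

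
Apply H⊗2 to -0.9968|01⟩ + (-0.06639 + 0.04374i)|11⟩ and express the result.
(-0.5316 + 0.02187i)|00⟩ + (0.5316 - 0.02187i)|01⟩ + (-0.4652 - 0.02187i)|10⟩ + (0.4652 + 0.02187i)|11⟩

H⊗2 gives amp(|y⟩) = (1/2) Σ_x (−1)^(x·y) amp(|x⟩), where x·y is the number of positions in which both x and y have a 1.
|00⟩: (-0.9968 + (-0.06639 + 0.04374i))/2 = (-0.5316 + 0.02187i)
|01⟩: (0.9968 - (-0.06639 + 0.04374i))/2 = (0.5316 - 0.02187i)
|10⟩: (-0.9968 - (-0.06639 + 0.04374i))/2 = (-0.4652 - 0.02187i)
|11⟩: (0.9968 + (-0.06639 + 0.04374i))/2 = (0.4652 + 0.02187i)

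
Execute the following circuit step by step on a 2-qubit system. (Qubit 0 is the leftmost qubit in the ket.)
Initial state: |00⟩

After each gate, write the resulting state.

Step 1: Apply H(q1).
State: 1/√2|00⟩ + 1/√2|01⟩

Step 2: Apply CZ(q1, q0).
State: 1/√2|00⟩ + 1/√2|01⟩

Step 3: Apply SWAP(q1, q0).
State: 1/√2|00⟩ + 1/√2|10⟩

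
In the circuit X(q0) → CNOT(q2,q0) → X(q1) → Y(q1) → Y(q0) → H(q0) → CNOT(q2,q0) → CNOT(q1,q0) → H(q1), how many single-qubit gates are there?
6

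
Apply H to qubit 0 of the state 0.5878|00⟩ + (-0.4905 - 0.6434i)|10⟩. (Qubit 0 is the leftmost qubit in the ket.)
(0.0688 - 0.455i)|00⟩ + (0.7625 + 0.455i)|10⟩

H on qubit 0 mixes each pair of kets that differ only in qubit 0: amplitudes (a, b) of (|…0…⟩, |…1…⟩) become ((a + b)/√2, (a − b)/√2). Kets absent from the input have amplitude 0.
(|00⟩, |10⟩): (a, b) = (0.5878, (-0.4905 - 0.6434i)) → ((0.0688 - 0.455i), (0.7625 + 0.455i))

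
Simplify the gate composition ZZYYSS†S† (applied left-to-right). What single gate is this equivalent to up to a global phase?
S†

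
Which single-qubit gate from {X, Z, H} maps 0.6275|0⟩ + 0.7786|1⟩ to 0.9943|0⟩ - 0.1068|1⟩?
H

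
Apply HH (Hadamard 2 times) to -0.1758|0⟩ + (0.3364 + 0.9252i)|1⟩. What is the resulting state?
-0.1758|0⟩ + (0.3364 + 0.9252i)|1⟩

H² = I, so an even number of Hadamards cancels: H^2 = I and the state is unchanged.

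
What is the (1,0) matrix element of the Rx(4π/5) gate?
-0.9511i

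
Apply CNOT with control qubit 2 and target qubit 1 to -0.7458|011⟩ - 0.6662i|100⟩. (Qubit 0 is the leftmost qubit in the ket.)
-0.7458|001⟩ - 0.6662i|100⟩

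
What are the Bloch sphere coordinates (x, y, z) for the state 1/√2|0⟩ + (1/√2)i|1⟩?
(0, 1, 0)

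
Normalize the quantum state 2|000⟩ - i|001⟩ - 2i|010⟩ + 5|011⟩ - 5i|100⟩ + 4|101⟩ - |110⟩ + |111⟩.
0.2279|000⟩ - 0.114i|001⟩ - 0.2279i|010⟩ + 0.5698|011⟩ - 0.5698i|100⟩ + 0.4558|101⟩ - 0.114|110⟩ + 0.114|111⟩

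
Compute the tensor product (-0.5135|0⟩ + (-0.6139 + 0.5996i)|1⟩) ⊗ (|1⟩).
-0.5135|01⟩ + (-0.6139 + 0.5996i)|11⟩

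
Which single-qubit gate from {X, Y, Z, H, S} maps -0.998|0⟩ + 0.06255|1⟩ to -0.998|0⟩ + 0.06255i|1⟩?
S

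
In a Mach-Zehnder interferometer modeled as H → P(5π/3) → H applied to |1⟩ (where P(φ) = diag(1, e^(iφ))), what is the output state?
(0.25 + 0.433i)|0⟩ + (0.75 - 0.433i)|1⟩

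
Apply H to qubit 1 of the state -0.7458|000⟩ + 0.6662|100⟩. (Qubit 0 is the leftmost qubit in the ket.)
-0.5274|000⟩ - 0.5274|010⟩ + 0.4711|100⟩ + 0.4711|110⟩

H on qubit 1 mixes each pair of kets that differ only in qubit 1: amplitudes (a, b) of (|…0…⟩, |…1…⟩) become ((a + b)/√2, (a − b)/√2). Kets absent from the input have amplitude 0.
(|000⟩, |010⟩): (a, b) = (-0.7458, 0) → (-0.5274, -0.5274)
(|100⟩, |110⟩): (a, b) = (0.6662, 0) → (0.4711, 0.4711)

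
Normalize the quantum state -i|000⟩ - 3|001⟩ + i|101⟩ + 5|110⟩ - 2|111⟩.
-0.1581i|000⟩ - 0.4743|001⟩ + 0.1581i|101⟩ + 0.7906|110⟩ - 0.3162|111⟩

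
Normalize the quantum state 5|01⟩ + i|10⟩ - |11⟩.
0.9623|01⟩ + 0.1925i|10⟩ - 0.1925|11⟩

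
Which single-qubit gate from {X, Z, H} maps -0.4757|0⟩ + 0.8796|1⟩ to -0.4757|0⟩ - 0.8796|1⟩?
Z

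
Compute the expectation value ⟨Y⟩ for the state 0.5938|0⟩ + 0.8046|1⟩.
0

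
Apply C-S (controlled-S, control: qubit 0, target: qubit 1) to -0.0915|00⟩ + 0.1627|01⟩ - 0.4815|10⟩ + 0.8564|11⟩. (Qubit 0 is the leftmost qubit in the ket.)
-0.0915|00⟩ + 0.1627|01⟩ - 0.4815|10⟩ + 0.8564i|11⟩

C-S leaves the control-|0⟩ kets |00⟩, |01⟩ unchanged and applies S to qubit 1 on the control-|1⟩ pair (|10⟩, |11⟩).
S = [[1, 0], [0, i]].
With a = amp(|10⟩) = -0.4815 and b = amp(|11⟩) = 0.8564:
new amp(|10⟩) = (1)·a = -0.4815
new amp(|11⟩) = (i)·b = 0.8564i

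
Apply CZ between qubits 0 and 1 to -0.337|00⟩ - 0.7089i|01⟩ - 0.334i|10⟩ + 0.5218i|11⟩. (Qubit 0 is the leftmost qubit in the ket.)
-0.337|00⟩ - 0.7089i|01⟩ - 0.334i|10⟩ - 0.5218i|11⟩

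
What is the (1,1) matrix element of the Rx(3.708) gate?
-0.2794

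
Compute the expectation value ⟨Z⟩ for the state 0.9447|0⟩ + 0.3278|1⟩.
0.785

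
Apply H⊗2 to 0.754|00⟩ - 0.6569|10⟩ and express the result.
0.04855|00⟩ + 0.04855|01⟩ + 0.7055|10⟩ + 0.7055|11⟩

H⊗2 gives amp(|y⟩) = (1/2) Σ_x (−1)^(x·y) amp(|x⟩), where x·y is the number of positions in which both x and y have a 1.
|00⟩: (0.754 - 0.6569)/2 = 0.04855
|01⟩: (0.754 - 0.6569)/2 = 0.04855
|10⟩: (0.754 + 0.6569)/2 = 0.7055
|11⟩: (0.754 + 0.6569)/2 = 0.7055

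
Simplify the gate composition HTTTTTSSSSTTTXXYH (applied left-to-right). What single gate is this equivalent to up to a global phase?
Y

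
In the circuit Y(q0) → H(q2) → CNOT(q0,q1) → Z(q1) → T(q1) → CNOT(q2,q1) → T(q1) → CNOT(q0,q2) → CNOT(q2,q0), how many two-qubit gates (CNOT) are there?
4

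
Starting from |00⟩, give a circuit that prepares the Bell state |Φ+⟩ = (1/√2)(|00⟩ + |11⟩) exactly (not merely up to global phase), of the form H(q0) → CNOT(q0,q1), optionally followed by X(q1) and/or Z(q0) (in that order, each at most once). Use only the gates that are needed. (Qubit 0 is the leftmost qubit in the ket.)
H(q0) → CNOT(q0,q1)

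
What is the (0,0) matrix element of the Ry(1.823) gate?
0.6126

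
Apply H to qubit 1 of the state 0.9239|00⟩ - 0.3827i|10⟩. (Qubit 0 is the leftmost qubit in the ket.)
0.6533|00⟩ + 0.6533|01⟩ - 0.2706i|10⟩ - 0.2706i|11⟩

H on qubit 1 mixes each pair of kets that differ only in qubit 1: amplitudes (a, b) of (|…0…⟩, |…1…⟩) become ((a + b)/√2, (a − b)/√2). Kets absent from the input have amplitude 0.
(|00⟩, |01⟩): (a, b) = (0.9239, 0) → (0.6533, 0.6533)
(|10⟩, |11⟩): (a, b) = (-0.3827i, 0) → (-0.2706i, -0.2706i)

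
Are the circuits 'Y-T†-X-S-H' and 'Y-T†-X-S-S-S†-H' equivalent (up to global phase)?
Yes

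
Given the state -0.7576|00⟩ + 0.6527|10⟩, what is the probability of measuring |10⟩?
0.426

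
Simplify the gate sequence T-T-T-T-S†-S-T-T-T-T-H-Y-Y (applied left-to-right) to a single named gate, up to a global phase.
H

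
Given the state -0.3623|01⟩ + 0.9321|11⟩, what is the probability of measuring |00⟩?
0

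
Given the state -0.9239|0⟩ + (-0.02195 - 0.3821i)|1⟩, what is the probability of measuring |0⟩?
0.8536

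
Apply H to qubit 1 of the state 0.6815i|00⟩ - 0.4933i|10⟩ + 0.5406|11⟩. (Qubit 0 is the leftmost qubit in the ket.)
0.4819i|00⟩ + 0.4819i|01⟩ + (0.3823 - 0.3488i)|10⟩ + (-0.3823 - 0.3488i)|11⟩

H on qubit 1 mixes each pair of kets that differ only in qubit 1: amplitudes (a, b) of (|…0…⟩, |…1…⟩) become ((a + b)/√2, (a − b)/√2). Kets absent from the input have amplitude 0.
(|00⟩, |01⟩): (a, b) = (0.6815i, 0) → (0.4819i, 0.4819i)
(|10⟩, |11⟩): (a, b) = (-0.4933i, 0.5406) → ((0.3823 - 0.3488i), (-0.3823 - 0.3488i))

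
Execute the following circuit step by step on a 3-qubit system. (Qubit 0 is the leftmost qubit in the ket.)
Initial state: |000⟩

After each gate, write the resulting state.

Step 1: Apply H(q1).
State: 1/√2|000⟩ + 1/√2|010⟩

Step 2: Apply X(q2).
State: 1/√2|001⟩ + 1/√2|011⟩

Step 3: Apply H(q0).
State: 1/2|001⟩ + 1/2|011⟩ + 1/2|101⟩ + 1/2|111⟩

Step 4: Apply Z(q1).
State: 1/2|001⟩ - 1/2|011⟩ + 1/2|101⟩ - 1/2|111⟩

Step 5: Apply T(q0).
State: 1/2|001⟩ - 1/2|011⟩ + (1/√8 + (1/√8)i)|101⟩ + (-1/√8 - (1/√8)i)|111⟩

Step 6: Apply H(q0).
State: (0.6036 + 0.25i)|001⟩ + (-0.6036 - 0.25i)|011⟩ + (0.1036 - 0.25i)|101⟩ + (-0.1036 + 0.25i)|111⟩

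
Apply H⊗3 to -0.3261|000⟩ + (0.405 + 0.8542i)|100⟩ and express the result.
(0.0279 + 0.302i)|000⟩ + (0.0279 + 0.302i)|001⟩ + (0.0279 + 0.302i)|010⟩ + (0.0279 + 0.302i)|011⟩ + (-0.2585 - 0.302i)|100⟩ + (-0.2585 - 0.302i)|101⟩ + (-0.2585 - 0.302i)|110⟩ + (-0.2585 - 0.302i)|111⟩

H⊗3 gives amp(|y⟩) = (1/2√2) Σ_x (−1)^(x·y) amp(|x⟩), where x·y is the number of positions in which both x and y have a 1.
|000⟩: (-0.3261 + (0.405 + 0.8542i))/(2√2) = (0.0279 + 0.302i)
|001⟩: (-0.3261 + (0.405 + 0.8542i))/(2√2) = (0.0279 + 0.302i)
|010⟩: (-0.3261 + (0.405 + 0.8542i))/(2√2) = (0.0279 + 0.302i)
|011⟩: (-0.3261 + (0.405 + 0.8542i))/(2√2) = (0.0279 + 0.302i)
|100⟩: (-0.3261 - (0.405 + 0.8542i))/(2√2) = (-0.2585 - 0.302i)
|101⟩: (-0.3261 - (0.405 + 0.8542i))/(2√2) = (-0.2585 - 0.302i)
|110⟩: (-0.3261 - (0.405 + 0.8542i))/(2√2) = (-0.2585 - 0.302i)
|111⟩: (-0.3261 - (0.405 + 0.8542i))/(2√2) = (-0.2585 - 0.302i)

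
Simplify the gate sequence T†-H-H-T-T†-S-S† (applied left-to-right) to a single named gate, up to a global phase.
T†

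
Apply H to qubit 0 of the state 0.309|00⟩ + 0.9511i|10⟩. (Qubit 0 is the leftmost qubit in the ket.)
(0.2185 + 0.6725i)|00⟩ + (0.2185 - 0.6725i)|10⟩

H on qubit 0 mixes each pair of kets that differ only in qubit 0: amplitudes (a, b) of (|…0…⟩, |…1…⟩) become ((a + b)/√2, (a − b)/√2). Kets absent from the input have amplitude 0.
(|00⟩, |10⟩): (a, b) = (0.309, 0.9511i) → ((0.2185 + 0.6725i), (0.2185 - 0.6725i))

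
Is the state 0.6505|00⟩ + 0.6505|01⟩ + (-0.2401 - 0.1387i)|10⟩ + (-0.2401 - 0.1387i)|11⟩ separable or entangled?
Separable

Writing the state as a|00⟩ + b|01⟩ + c|10⟩ + d|11⟩, it is a product state iff ad − bc = 0.
Here (a, b, c, d) = (0.6505, 0.6505, (-0.2401 - 0.1387i), (-0.2401 - 0.1387i)): ad − bc = (0.6505)(-0.2401 - 0.1387i) − (0.6505)(-0.2401 - 0.1387i) = 0, so the state is separable.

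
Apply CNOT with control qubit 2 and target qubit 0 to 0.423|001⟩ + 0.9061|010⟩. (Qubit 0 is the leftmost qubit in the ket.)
0.9061|010⟩ + 0.423|101⟩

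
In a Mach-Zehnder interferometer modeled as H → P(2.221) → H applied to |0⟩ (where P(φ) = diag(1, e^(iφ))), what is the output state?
(0.1973 + 0.398i)|0⟩ + (0.8027 - 0.398i)|1⟩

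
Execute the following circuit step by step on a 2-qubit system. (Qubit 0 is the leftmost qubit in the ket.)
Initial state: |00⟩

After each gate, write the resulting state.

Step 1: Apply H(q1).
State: 1/√2|00⟩ + 1/√2|01⟩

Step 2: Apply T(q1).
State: 1/√2|00⟩ + (1/2 + (1/2)i)|01⟩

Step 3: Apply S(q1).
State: 1/√2|00⟩ + (-1/2 + (1/2)i)|01⟩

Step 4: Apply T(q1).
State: 1/√2|00⟩ - 1/√2|01⟩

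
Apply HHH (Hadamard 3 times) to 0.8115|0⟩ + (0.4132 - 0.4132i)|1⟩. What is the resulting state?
(0.866 - 0.2922i)|0⟩ + (0.2816 + 0.2922i)|1⟩

H² = I, so H^3 = H: a single Hadamard. With (a, b) = (0.8115, (0.4132 - 0.4132i)), H gives ((a + b)/√2, (a − b)/√2) = ((0.866 - 0.2922i), (0.2816 + 0.2922i)).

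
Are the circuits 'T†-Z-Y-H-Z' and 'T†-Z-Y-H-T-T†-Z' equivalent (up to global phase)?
Yes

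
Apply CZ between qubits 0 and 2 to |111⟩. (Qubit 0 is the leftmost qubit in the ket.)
-|111⟩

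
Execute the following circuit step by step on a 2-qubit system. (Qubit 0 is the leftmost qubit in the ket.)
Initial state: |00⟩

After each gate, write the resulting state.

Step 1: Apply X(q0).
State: |10⟩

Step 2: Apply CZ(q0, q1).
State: |10⟩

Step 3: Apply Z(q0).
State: -|10⟩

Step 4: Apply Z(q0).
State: |10⟩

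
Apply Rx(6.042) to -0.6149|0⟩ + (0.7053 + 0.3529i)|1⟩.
(0.6529 - 0.08485i)|0⟩ + (-0.7002 - 0.2764i)|1⟩

Rx(6.042) = [[cos(θ/2), −i·sin(θ/2)], [−i·sin(θ/2), cos(θ/2)]]; θ = 6.042, cos(θ/2) ≈ -0.992738, sin(θ/2) ≈ 0.120301.
With a = amp(|0⟩) = -0.6149 and b = amp(|1⟩) = (0.7053 + 0.3529i):
new amp(|0⟩) = (-0.992738)·a + (-0.120301i)·b = (0.6529 - 0.08485i)
new amp(|1⟩) = (-0.120301i)·a + (-0.992738)·b = (-0.7002 - 0.2764i)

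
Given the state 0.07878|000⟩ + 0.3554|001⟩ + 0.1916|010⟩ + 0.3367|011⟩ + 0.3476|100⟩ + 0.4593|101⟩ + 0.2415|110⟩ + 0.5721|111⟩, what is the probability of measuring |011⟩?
0.1134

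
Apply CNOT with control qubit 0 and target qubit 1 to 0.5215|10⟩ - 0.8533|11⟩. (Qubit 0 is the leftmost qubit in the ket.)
-0.8533|10⟩ + 0.5215|11⟩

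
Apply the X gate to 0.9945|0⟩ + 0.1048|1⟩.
0.1048|0⟩ + 0.9945|1⟩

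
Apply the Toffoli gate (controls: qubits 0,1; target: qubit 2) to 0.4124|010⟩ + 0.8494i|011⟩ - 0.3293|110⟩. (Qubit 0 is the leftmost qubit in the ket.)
0.4124|010⟩ + 0.8494i|011⟩ - 0.3293|111⟩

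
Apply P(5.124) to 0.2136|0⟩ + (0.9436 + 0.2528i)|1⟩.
0.2136|0⟩ + (0.6092 - 0.7636i)|1⟩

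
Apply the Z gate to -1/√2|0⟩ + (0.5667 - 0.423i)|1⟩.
-1/√2|0⟩ + (-0.5667 + 0.423i)|1⟩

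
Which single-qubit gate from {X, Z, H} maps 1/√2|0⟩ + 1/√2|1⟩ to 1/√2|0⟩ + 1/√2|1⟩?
X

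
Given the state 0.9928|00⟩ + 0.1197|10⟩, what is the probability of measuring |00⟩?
0.9857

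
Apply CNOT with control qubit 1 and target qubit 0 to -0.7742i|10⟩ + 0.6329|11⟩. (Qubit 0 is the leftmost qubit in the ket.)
0.6329|01⟩ - 0.7742i|10⟩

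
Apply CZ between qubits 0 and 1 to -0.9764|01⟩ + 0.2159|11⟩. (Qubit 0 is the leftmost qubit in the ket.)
-0.9764|01⟩ - 0.2159|11⟩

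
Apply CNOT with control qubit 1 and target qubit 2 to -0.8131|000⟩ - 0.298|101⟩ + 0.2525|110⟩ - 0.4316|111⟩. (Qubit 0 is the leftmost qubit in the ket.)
-0.8131|000⟩ - 0.298|101⟩ - 0.4316|110⟩ + 0.2525|111⟩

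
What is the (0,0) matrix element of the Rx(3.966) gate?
-0.4006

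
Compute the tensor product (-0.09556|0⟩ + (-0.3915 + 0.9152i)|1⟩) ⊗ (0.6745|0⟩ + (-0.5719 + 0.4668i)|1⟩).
-0.06446|00⟩ + (0.05465 - 0.04461i)|01⟩ + (-0.2641 + 0.6173i)|10⟩ + (-0.2033 - 0.7062i)|11⟩

amp(|b₁b₂…⟩) = product of the factor amplitudes for bits b₁, b₂, …; only kets whose every factor amplitude is nonzero survive.
|00⟩: (-0.09556)(0.6745) = -0.06446
|01⟩: (-0.09556)(-0.5719 + 0.4668i) = (0.05465 - 0.04461i)
|10⟩: (-0.3915 + 0.9152i)(0.6745) = (-0.2641 + 0.6173i)
|11⟩: (-0.3915 + 0.9152i)(-0.5719 + 0.4668i) = (-0.2033 - 0.7062i)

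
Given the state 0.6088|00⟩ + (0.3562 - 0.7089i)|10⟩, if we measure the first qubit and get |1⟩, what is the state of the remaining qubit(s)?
(0.449 - 0.8935i)|0⟩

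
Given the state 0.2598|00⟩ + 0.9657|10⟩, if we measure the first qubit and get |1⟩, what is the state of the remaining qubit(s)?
|0⟩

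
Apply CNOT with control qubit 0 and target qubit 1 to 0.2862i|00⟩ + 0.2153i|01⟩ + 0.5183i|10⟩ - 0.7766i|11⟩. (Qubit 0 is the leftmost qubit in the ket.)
0.2862i|00⟩ + 0.2153i|01⟩ - 0.7766i|10⟩ + 0.5183i|11⟩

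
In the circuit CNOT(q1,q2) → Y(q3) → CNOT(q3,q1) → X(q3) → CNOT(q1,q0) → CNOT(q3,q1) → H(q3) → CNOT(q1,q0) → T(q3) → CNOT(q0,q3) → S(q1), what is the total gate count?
11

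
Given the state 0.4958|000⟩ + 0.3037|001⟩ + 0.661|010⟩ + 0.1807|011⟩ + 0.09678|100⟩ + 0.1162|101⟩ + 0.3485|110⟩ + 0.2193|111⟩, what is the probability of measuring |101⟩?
0.0135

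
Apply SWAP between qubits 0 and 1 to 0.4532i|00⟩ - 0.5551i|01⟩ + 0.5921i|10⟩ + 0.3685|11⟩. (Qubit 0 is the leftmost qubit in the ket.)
0.4532i|00⟩ + 0.5921i|01⟩ - 0.5551i|10⟩ + 0.3685|11⟩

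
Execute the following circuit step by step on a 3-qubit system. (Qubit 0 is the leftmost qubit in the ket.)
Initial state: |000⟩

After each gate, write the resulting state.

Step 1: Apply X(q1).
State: |010⟩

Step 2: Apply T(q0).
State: |010⟩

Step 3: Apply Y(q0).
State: i|110⟩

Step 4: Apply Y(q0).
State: |010⟩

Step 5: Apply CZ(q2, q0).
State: |010⟩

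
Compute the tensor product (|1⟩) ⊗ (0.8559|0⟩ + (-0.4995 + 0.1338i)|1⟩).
0.8559|10⟩ + (-0.4995 + 0.1338i)|11⟩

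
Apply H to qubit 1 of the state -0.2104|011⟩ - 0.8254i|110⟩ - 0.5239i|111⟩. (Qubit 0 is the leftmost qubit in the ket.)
-0.1488|001⟩ + 0.1488|011⟩ - 0.5836i|100⟩ - 0.3705i|101⟩ + 0.5836i|110⟩ + 0.3705i|111⟩

H on qubit 1 mixes each pair of kets that differ only in qubit 1: amplitudes (a, b) of (|…0…⟩, |…1…⟩) become ((a + b)/√2, (a − b)/√2). Kets absent from the input have amplitude 0.
(|001⟩, |011⟩): (a, b) = (0, -0.2104) → (-0.1488, 0.1488)
(|100⟩, |110⟩): (a, b) = (0, -0.8254i) → (-0.5836i, 0.5836i)
(|101⟩, |111⟩): (a, b) = (0, -0.5239i) → (-0.3705i, 0.3705i)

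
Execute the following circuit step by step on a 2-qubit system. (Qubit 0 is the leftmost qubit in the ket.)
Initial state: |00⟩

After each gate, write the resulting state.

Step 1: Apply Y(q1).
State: i|01⟩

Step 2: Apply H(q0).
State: (1/√2)i|01⟩ + (1/√2)i|11⟩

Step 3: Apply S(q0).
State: (1/√2)i|01⟩ - 1/√2|11⟩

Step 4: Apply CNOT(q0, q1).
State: (1/√2)i|01⟩ - 1/√2|10⟩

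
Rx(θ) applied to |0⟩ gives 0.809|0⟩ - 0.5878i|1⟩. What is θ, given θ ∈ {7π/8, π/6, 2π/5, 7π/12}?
2π/5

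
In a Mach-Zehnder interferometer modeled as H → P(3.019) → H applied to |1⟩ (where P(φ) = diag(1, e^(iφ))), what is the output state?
(0.9962 - 0.06114i)|0⟩ + (0.003753 + 0.06114i)|1⟩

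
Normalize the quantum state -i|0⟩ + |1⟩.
-(1/√2)i|0⟩ + 1/√2|1⟩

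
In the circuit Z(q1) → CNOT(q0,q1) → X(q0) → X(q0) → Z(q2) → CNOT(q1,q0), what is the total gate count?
6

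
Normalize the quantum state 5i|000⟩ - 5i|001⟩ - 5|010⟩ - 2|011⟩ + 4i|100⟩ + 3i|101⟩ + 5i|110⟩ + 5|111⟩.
0.4029i|000⟩ - 0.4029i|001⟩ - 0.4029|010⟩ - 0.1612|011⟩ + 0.3223i|100⟩ + 0.2417i|101⟩ + 0.4029i|110⟩ + 0.4029|111⟩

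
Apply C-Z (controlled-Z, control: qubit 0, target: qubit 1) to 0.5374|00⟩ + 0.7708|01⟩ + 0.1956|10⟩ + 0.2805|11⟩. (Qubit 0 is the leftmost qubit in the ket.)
0.5374|00⟩ + 0.7708|01⟩ + 0.1956|10⟩ - 0.2805|11⟩

C-Z leaves the control-|0⟩ kets |00⟩, |01⟩ unchanged and applies Z to qubit 1 on the control-|1⟩ pair (|10⟩, |11⟩).
Z = [[1, 0], [0, -1]].
With a = amp(|10⟩) = 0.1956 and b = amp(|11⟩) = 0.2805:
new amp(|10⟩) = (1)·a = 0.1956
new amp(|11⟩) = (-1)·b = -0.2805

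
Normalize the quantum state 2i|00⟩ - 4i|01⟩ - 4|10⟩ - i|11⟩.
0.3288i|00⟩ - 0.6576i|01⟩ - 0.6576|10⟩ - 0.1644i|11⟩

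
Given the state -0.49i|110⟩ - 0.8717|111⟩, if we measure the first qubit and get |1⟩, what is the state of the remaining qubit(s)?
-0.49i|10⟩ - 0.8717|11⟩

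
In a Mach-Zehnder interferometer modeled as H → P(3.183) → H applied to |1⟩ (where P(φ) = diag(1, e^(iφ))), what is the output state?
(0.9996 + 0.0207i)|0⟩ + (0.0004286 - 0.0207i)|1⟩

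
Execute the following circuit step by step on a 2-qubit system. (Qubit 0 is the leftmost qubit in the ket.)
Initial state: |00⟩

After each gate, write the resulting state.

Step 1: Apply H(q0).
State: 1/√2|00⟩ + 1/√2|10⟩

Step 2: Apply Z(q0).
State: 1/√2|00⟩ - 1/√2|10⟩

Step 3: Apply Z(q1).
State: 1/√2|00⟩ - 1/√2|10⟩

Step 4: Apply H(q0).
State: |10⟩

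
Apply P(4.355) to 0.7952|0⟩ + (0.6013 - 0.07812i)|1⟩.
0.7952|0⟩ + (-0.2835 - 0.536i)|1⟩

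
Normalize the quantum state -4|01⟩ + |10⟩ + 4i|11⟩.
-0.6963|01⟩ + 0.1741|10⟩ + 0.6963i|11⟩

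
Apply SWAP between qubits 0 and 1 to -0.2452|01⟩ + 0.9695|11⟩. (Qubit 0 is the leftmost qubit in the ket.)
-0.2452|10⟩ + 0.9695|11⟩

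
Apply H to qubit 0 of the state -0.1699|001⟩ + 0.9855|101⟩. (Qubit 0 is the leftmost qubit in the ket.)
0.5767|001⟩ - 0.817|101⟩

H on qubit 0 mixes each pair of kets that differ only in qubit 0: amplitudes (a, b) of (|…0…⟩, |…1…⟩) become ((a + b)/√2, (a − b)/√2). Kets absent from the input have amplitude 0.
(|001⟩, |101⟩): (a, b) = (-0.1699, 0.9855) → (0.5767, -0.817)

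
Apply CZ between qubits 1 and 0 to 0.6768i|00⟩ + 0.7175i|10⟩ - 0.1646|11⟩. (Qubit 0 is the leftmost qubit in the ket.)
0.6768i|00⟩ + 0.7175i|10⟩ + 0.1646|11⟩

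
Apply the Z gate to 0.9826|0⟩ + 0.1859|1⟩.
0.9826|0⟩ - 0.1859|1⟩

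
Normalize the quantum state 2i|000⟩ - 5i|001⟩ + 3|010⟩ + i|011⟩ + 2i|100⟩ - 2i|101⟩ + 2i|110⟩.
0.2801i|000⟩ - 0.7001i|001⟩ + 0.4201|010⟩ + 0.14i|011⟩ + 0.2801i|100⟩ - 0.2801i|101⟩ + 0.2801i|110⟩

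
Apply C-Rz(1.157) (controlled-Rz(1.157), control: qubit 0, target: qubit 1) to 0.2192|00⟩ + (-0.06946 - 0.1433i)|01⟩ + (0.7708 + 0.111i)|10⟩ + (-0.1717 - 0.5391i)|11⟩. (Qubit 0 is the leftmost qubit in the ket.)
0.2192|00⟩ + (-0.06946 - 0.1433i)|01⟩ + (0.7061 - 0.3285i)|10⟩ + (0.151 - 0.5453i)|11⟩

C-Rz(1.157) leaves the control-|0⟩ kets |00⟩, |01⟩ unchanged and applies Rz(1.157) to qubit 1 on the control-|1⟩ pair (|10⟩, |11⟩).
Rz(1.157) = [[e^(−iθ/2), 0], [0, e^(iθ/2)]] with e^(±iθ/2) = cos(θ/2) ± i·sin(θ/2); θ = 1.157, cos(θ/2) ≈ 0.837284, sin(θ/2) ≈ 0.546769.
With a = amp(|10⟩) = (0.7708 + 0.111i) and b = amp(|11⟩) = (-0.1717 - 0.5391i):
new amp(|10⟩) = (0.837284 - 0.546769i)·a = (0.7061 - 0.3285i)
new amp(|11⟩) = (0.837284 + 0.546769i)·b = (0.151 - 0.5453i)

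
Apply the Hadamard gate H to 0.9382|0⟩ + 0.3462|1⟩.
0.9082|0⟩ + 0.4186|1⟩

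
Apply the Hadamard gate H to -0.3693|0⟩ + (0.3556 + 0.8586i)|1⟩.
(-0.009687 + 0.6071i)|0⟩ + (-0.5126 - 0.6071i)|1⟩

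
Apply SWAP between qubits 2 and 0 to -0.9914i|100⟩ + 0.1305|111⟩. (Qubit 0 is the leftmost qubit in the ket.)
-0.9914i|001⟩ + 0.1305|111⟩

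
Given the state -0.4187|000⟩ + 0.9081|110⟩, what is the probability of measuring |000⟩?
0.1753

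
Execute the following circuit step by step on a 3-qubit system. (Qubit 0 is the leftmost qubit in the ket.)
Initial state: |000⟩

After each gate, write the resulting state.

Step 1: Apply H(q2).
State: 1/√2|000⟩ + 1/√2|001⟩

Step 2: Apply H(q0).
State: 1/2|000⟩ + 1/2|001⟩ + 1/2|100⟩ + 1/2|101⟩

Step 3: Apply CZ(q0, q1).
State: 1/2|000⟩ + 1/2|001⟩ + 1/2|100⟩ + 1/2|101⟩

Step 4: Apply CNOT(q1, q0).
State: 1/2|000⟩ + 1/2|001⟩ + 1/2|100⟩ + 1/2|101⟩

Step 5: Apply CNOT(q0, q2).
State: 1/2|000⟩ + 1/2|001⟩ + 1/2|100⟩ + 1/2|101⟩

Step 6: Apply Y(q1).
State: (1/2)i|010⟩ + (1/2)i|011⟩ + (1/2)i|110⟩ + (1/2)i|111⟩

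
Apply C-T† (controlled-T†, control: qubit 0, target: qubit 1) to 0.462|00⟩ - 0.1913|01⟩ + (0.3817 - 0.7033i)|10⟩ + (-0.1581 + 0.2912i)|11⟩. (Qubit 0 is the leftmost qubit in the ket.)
0.462|00⟩ - 0.1913|01⟩ + (0.3817 - 0.7033i)|10⟩ + (0.09412 + 0.3177i)|11⟩

C-T† leaves the control-|0⟩ kets |00⟩, |01⟩ unchanged and applies T† to qubit 1 on the control-|1⟩ pair (|10⟩, |11⟩).
T† = [[1, 0], [0, (1/√2 - (1/√2)i)]].
With a = amp(|10⟩) = (0.3817 - 0.7033i) and b = amp(|11⟩) = (-0.1581 + 0.2912i):
new amp(|10⟩) = (1)·a = (0.3817 - 0.7033i)
new amp(|11⟩) = (1/√2 - (1/√2)i)·b = (0.09412 + 0.3177i)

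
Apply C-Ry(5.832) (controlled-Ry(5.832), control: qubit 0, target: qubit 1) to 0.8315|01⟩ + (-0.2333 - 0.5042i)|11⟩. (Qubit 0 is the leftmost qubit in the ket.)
0.8315|01⟩ + (0.05219 + 0.1128i)|10⟩ + (0.2274 + 0.4914i)|11⟩

C-Ry(5.832) leaves the control-|0⟩ kets |00⟩, |01⟩ unchanged and applies Ry(5.832) to qubit 1 on the control-|1⟩ pair (|10⟩, |11⟩).
Ry(5.832) = [[cos(θ/2), −sin(θ/2)], [sin(θ/2), cos(θ/2)]]; θ = 5.832, cos(θ/2) ≈ -0.974662, sin(θ/2) ≈ 0.223684.
With a = amp(|10⟩) = 0 and b = amp(|11⟩) = (-0.2333 - 0.5042i):
new amp(|10⟩) = (-0.974662)·a + (-0.223684)·b = (0.05219 + 0.1128i)
new amp(|11⟩) = (0.223684)·a + (-0.974662)·b = (0.2274 + 0.4914i)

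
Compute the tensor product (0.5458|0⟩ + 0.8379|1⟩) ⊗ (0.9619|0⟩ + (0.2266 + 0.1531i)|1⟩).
0.525|00⟩ + (0.1237 + 0.08356i)|01⟩ + 0.806|10⟩ + (0.1899 + 0.1283i)|11⟩

amp(|b₁b₂…⟩) = product of the factor amplitudes for bits b₁, b₂, …; only kets whose every factor amplitude is nonzero survive.
|00⟩: (0.5458)(0.9619) = 0.525
|01⟩: (0.5458)(0.2266 + 0.1531i) = (0.1237 + 0.08356i)
|10⟩: (0.8379)(0.9619) = 0.806
|11⟩: (0.8379)(0.2266 + 0.1531i) = (0.1899 + 0.1283i)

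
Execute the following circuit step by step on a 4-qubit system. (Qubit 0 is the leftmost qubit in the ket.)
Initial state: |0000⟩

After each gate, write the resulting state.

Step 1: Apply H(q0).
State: 1/√2|0000⟩ + 1/√2|1000⟩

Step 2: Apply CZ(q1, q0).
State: 1/√2|0000⟩ + 1/√2|1000⟩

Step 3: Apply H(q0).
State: |0000⟩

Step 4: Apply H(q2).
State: 1/√2|0000⟩ + 1/√2|0010⟩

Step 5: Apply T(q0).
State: 1/√2|0000⟩ + 1/√2|0010⟩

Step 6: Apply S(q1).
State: 1/√2|0000⟩ + 1/√2|0010⟩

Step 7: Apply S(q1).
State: 1/√2|0000⟩ + 1/√2|0010⟩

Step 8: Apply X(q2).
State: 1/√2|0000⟩ + 1/√2|0010⟩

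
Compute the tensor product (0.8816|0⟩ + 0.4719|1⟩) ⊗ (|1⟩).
0.8816|01⟩ + 0.4719|11⟩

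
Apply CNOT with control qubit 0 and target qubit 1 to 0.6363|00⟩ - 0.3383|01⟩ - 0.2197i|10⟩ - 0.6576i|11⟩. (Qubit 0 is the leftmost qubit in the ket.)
0.6363|00⟩ - 0.3383|01⟩ - 0.6576i|10⟩ - 0.2197i|11⟩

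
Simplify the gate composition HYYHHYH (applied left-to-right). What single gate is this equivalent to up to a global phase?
Y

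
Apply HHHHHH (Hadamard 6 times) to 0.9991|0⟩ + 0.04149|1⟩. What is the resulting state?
0.9991|0⟩ + 0.04149|1⟩

H² = I, so an even number of Hadamards cancels: H^6 = I and the state is unchanged.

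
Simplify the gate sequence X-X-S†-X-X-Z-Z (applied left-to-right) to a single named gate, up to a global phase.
S†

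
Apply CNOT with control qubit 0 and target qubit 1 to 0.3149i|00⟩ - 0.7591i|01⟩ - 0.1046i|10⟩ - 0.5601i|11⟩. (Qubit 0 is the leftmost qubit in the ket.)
0.3149i|00⟩ - 0.7591i|01⟩ - 0.5601i|10⟩ - 0.1046i|11⟩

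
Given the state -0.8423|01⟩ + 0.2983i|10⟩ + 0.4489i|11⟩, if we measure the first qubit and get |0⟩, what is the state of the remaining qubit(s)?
-|1⟩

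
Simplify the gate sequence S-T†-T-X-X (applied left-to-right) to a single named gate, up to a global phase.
S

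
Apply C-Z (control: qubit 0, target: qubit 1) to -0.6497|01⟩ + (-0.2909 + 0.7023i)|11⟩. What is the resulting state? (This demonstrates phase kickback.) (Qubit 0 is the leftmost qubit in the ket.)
-0.6497|01⟩ + (0.2909 - 0.7023i)|11⟩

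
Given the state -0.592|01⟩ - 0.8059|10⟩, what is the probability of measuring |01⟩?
0.3505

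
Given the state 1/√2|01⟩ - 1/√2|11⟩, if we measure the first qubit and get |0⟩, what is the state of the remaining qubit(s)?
|1⟩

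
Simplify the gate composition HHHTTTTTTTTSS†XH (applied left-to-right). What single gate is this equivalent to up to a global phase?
Z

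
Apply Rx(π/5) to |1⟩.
-0.309i|0⟩ + 0.9511|1⟩

Rx(π/5) = [[cos(θ/2), −i·sin(θ/2)], [−i·sin(θ/2), cos(θ/2)]]; θ = π/5, cos(θ/2) ≈ 0.951057, sin(θ/2) ≈ 0.309017.
With a = amp(|0⟩) = 0 and b = amp(|1⟩) = 1:
new amp(|0⟩) = (0.951057)·a + (-0.309017i)·b = -0.309i
new amp(|1⟩) = (-0.309017i)·a + (0.951057)·b = 0.9511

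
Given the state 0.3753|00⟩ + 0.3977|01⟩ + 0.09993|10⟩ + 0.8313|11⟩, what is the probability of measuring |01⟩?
0.1582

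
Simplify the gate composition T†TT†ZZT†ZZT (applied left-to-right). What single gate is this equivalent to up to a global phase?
T†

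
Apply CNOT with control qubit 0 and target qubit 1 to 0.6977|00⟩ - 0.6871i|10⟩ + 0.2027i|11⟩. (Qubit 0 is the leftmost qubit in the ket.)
0.6977|00⟩ + 0.2027i|10⟩ - 0.6871i|11⟩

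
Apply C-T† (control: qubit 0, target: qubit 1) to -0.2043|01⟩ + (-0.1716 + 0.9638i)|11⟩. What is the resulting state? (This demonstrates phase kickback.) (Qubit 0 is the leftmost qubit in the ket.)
-0.2043|01⟩ + (0.5602 + 0.8028i)|11⟩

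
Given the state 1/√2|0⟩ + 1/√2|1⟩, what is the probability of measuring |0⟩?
1/2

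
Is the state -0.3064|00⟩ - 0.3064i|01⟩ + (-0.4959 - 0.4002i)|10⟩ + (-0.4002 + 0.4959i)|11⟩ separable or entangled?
Entangled

Writing the state as a|00⟩ + b|01⟩ + c|10⟩ + d|11⟩, it is a product state iff ad − bc = 0.
Here (a, b, c, d) = (-0.3064, -0.3064i, (-0.4959 - 0.4002i), (-0.4002 + 0.4959i)): ad − bc = (-0.3064)(-0.4002 + 0.4959i) − (-0.3064i)(-0.4959 - 0.4002i) = (0.2452 - 0.3039i) ≠ 0, so the state is entangled.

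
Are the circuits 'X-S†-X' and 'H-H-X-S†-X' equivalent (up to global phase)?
Yes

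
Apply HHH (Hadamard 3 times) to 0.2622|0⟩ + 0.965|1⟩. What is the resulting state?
0.8678|0⟩ - 0.497|1⟩

H² = I, so H^3 = H: a single Hadamard. With (a, b) = (0.2622, 0.965), H gives ((a + b)/√2, (a − b)/√2) = (0.8678, -0.497).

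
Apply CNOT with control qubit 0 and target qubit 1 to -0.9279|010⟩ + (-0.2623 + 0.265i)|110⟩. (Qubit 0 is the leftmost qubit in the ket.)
-0.9279|010⟩ + (-0.2623 + 0.265i)|100⟩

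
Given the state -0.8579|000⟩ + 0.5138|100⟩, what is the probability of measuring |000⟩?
0.736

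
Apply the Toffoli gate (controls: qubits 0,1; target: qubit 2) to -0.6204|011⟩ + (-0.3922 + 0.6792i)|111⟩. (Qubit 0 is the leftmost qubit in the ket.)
-0.6204|011⟩ + (-0.3922 + 0.6792i)|110⟩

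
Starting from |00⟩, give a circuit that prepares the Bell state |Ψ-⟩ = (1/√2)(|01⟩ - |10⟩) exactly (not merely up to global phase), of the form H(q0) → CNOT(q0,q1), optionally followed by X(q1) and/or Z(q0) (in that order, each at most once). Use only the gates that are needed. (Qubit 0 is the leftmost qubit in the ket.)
H(q0) → CNOT(q0,q1) → X(q1) → Z(q0)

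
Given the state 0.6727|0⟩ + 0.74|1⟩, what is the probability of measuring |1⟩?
0.5476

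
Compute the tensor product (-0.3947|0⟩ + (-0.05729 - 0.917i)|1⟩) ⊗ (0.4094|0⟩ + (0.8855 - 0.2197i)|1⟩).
-0.1616|00⟩ + (-0.3495 + 0.08672i)|01⟩ + (-0.02345 - 0.3754i)|10⟩ + (-0.2522 - 0.7994i)|11⟩

amp(|b₁b₂…⟩) = product of the factor amplitudes for bits b₁, b₂, …; only kets whose every factor amplitude is nonzero survive.
|00⟩: (-0.3947)(0.4094) = -0.1616
|01⟩: (-0.3947)(0.8855 - 0.2197i) = (-0.3495 + 0.08672i)
|10⟩: (-0.05729 - 0.917i)(0.4094) = (-0.02345 - 0.3754i)
|11⟩: (-0.05729 - 0.917i)(0.8855 - 0.2197i) = (-0.2522 - 0.7994i)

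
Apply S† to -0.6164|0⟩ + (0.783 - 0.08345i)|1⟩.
-0.6164|0⟩ + (-0.08345 - 0.783i)|1⟩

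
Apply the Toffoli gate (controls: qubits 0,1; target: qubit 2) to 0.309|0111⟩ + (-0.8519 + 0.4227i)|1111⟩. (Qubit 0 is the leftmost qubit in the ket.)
0.309|0111⟩ + (-0.8519 + 0.4227i)|1101⟩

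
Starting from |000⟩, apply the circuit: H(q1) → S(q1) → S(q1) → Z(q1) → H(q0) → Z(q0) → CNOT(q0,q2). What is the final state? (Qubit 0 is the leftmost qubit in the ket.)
1/2|000⟩ + 1/2|010⟩ - 1/2|101⟩ - 1/2|111⟩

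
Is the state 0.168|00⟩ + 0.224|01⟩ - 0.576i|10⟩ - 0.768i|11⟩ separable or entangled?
Separable

Writing the state as a|00⟩ + b|01⟩ + c|10⟩ + d|11⟩, it is a product state iff ad − bc = 0.
Here (a, b, c, d) = (0.168, 0.224, -0.576i, -0.768i): ad − bc = (0.168)(-0.768i) − (0.224)(-0.576i) = 0, so the state is separable.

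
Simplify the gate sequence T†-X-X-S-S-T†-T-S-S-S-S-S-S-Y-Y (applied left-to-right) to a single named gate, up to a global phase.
T†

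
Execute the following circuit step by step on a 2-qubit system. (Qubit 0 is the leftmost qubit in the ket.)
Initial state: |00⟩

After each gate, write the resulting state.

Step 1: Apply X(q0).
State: |10⟩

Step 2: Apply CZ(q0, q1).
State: |10⟩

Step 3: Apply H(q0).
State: 1/√2|00⟩ - 1/√2|10⟩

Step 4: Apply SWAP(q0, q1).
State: 1/√2|00⟩ - 1/√2|01⟩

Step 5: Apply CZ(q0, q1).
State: 1/√2|00⟩ - 1/√2|01⟩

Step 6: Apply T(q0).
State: 1/√2|00⟩ - 1/√2|01⟩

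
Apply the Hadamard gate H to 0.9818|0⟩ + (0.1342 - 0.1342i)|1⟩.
(0.7891 - 0.09489i)|0⟩ + (0.5993 + 0.09489i)|1⟩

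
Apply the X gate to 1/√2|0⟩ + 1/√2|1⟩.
1/√2|0⟩ + 1/√2|1⟩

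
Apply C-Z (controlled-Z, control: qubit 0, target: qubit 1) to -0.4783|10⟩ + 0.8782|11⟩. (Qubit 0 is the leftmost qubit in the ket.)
-0.4783|10⟩ - 0.8782|11⟩

C-Z leaves the control-|0⟩ kets |00⟩, |01⟩ unchanged and applies Z to qubit 1 on the control-|1⟩ pair (|10⟩, |11⟩).
Z = [[1, 0], [0, -1]].
With a = amp(|10⟩) = -0.4783 and b = amp(|11⟩) = 0.8782:
new amp(|10⟩) = (1)·a = -0.4783
new amp(|11⟩) = (-1)·b = -0.8782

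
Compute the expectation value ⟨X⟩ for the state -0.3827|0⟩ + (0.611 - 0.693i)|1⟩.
-0.4677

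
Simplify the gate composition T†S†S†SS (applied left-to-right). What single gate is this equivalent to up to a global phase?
T†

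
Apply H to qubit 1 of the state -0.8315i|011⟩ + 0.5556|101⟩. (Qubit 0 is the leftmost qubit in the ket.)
-0.588i|001⟩ + 0.588i|011⟩ + 0.3929|101⟩ + 0.3929|111⟩

H on qubit 1 mixes each pair of kets that differ only in qubit 1: amplitudes (a, b) of (|…0…⟩, |…1…⟩) become ((a + b)/√2, (a − b)/√2). Kets absent from the input have amplitude 0.
(|001⟩, |011⟩): (a, b) = (0, -0.8315i) → (-0.588i, 0.588i)
(|101⟩, |111⟩): (a, b) = (0.5556, 0) → (0.3929, 0.3929)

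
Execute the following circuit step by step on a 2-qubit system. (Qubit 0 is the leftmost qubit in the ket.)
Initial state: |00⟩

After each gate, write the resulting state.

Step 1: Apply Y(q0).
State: i|10⟩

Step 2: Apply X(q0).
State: i|00⟩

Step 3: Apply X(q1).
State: i|01⟩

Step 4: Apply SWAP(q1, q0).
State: i|10⟩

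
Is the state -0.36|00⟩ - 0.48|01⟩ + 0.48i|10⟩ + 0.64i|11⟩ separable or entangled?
Separable

Writing the state as a|00⟩ + b|01⟩ + c|10⟩ + d|11⟩, it is a product state iff ad − bc = 0.
Here (a, b, c, d) = (-0.36, -0.48, 0.48i, 0.64i): ad − bc = (-0.36)(0.64i) − (-0.48)(0.48i) = 0, so the state is separable.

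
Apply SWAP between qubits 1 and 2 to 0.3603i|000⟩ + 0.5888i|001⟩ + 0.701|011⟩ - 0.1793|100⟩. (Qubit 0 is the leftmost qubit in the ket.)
0.3603i|000⟩ + 0.5888i|010⟩ + 0.701|011⟩ - 0.1793|100⟩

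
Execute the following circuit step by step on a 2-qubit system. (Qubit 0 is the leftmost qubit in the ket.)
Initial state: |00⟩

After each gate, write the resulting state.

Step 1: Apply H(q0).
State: 1/√2|00⟩ + 1/√2|10⟩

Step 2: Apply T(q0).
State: 1/√2|00⟩ + (1/2 + (1/2)i)|10⟩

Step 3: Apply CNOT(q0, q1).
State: 1/√2|00⟩ + (1/2 + (1/2)i)|11⟩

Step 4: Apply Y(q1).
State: (1/√2)i|01⟩ + (1/2 - (1/2)i)|10⟩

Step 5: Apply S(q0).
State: (1/√2)i|01⟩ + (1/2 + (1/2)i)|10⟩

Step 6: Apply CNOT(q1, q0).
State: (1/2 + (1/2)i)|10⟩ + (1/√2)i|11⟩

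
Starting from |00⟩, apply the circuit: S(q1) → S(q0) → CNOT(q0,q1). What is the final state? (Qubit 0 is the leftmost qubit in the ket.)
|00⟩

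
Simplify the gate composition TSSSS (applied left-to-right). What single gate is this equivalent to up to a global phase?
T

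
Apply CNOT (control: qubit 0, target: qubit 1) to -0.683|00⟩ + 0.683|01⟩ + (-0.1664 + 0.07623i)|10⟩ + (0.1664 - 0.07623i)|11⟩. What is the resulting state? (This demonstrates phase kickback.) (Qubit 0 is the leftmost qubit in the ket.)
-0.683|00⟩ + 0.683|01⟩ + (0.1664 - 0.07623i)|10⟩ + (-0.1664 + 0.07623i)|11⟩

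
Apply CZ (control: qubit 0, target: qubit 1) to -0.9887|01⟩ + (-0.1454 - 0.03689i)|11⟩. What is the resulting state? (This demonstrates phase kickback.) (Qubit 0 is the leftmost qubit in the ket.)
-0.9887|01⟩ + (0.1454 + 0.03689i)|11⟩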